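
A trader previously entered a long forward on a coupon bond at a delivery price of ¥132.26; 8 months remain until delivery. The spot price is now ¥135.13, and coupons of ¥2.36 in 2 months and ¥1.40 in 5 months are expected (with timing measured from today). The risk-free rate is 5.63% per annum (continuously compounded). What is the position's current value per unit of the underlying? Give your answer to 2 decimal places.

¥4.04

PV(remaining coupons) I = 2.36·e^(−0.0563·2/12) + 1.40·e^(−0.0563·5/12) = 3.7055
Current forward F = (S − I)·e^(rT) = (135.13 − 3.7055)·e^(0.0563·8/12) = 131.4245 × 1.038247 = 136.4511
Value (long) = (F − K)·e^(−rT) = (136.4511 − 132.26) × 0.963162 = 4.0367
Value = ¥4.04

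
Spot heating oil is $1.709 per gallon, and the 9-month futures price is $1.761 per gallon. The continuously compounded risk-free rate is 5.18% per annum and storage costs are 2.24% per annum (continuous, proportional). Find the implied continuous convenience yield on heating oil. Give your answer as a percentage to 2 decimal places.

F = S·e^((r+u−y)T) ⇒ (r+u−y) = ln(F/S)/T
ln(1.761/1.709) = 0.029973; /T ⇒ 0.039964
y = r + u − ln(F/S)/T = 0.0518 + 0.0224 − 0.039964 = 0.034236
y = 3.42%

3.42%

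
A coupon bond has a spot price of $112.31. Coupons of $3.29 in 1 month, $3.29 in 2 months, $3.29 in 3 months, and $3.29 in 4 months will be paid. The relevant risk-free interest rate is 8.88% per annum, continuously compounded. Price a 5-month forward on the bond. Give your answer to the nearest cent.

PV(coupons) I = 3.29·e^(−0.0888·1/12) + 3.29·e^(−0.0888·2/12) + 3.29·e^(−0.0888·3/12) + 3.29·e^(−0.0888·4/12)
I = 3.2657 + 3.2417 + 3.2178 + 3.1940 = 12.9192
F = (S − I)·e^(rT) = (112.31 − 12.9192) · e^(0.0888·5/12)
= 99.3908 · e^0.037000 = 99.3908 × 1.037693 = $103.14

$103.14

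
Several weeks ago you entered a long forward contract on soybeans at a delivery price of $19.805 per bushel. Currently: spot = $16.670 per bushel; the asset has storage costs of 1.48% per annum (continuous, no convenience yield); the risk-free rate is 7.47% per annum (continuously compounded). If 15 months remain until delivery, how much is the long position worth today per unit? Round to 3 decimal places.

-$1.058 per bushel

Current fair forward for the remaining 15 months: F = S·e^((r + u)·T), (r + u) = 0.0747 + 0.0148 = 0.0895
F = 16.670 · e^(0.0895 × 15/12) = 16.670 × 1.118373 = 18.6433
Value of long forward = (F − K)·e^(−rT) = (18.6433 − 19.805) · e^(−0.0747·15/12)
= -1.1617 × 0.910852 = -1.058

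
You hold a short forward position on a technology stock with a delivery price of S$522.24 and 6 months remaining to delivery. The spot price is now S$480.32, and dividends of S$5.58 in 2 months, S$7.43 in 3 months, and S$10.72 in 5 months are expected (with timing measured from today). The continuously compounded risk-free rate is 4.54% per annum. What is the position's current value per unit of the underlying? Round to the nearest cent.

S$53.60

PV(remaining dividends) I = 5.58·e^(−0.0454·2/12) + 7.43·e^(−0.0454·3/12) + 10.72·e^(−0.0454·5/12) = 23.4032
Current forward F = (S − I)·e^(rT) = (480.32 − 23.4032)·e^(0.0454·6/12) = 456.9168 × 1.022960 = 467.4076
Value (long) = (F − K)·e^(−rT) = (467.4076 − 522.24) × 0.977556 = -53.6017
Short position value = −(long value) = S$53.60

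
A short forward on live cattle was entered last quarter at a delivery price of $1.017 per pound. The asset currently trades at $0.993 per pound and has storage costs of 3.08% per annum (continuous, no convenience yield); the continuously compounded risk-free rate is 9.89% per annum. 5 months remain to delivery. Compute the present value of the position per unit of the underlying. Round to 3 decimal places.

Current fair forward for the remaining 5 months: F = S·e^((r + u)·T), (r + u) = 0.0989 + 0.0308 = 0.1297
F = 0.993 · e^(0.1297 × 5/12) = 0.993 × 1.055529 = 1.0481
Value of long forward = (F − K)·e^(−rT) = (1.0481 − 1.017) · e^(−0.0989·5/12)
= 0.0311 × 0.959629 = 0.030
Short position value = −(long value) = -$0.030

-$0.030 per pound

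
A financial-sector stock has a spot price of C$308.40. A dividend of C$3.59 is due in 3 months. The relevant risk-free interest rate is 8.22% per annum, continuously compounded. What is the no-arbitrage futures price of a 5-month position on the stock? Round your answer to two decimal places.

C$315.51

PV(dividends) I = 3.59·e^(−0.0822·3/12)
I = 3.5170
F = (S − I)·e^(rT) = (308.40 − 3.5170) · e^(0.0822·5/12)
= 304.8830 · e^0.034250 = 304.8830 × 1.034843 = C$315.51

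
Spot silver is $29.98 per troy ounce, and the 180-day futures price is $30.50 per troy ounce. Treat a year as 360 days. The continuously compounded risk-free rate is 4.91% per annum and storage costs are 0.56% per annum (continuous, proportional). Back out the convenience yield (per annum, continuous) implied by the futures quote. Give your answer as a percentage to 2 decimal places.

2.03%

F = S·e^((r+u−y)T) ⇒ (r+u−y) = ln(F/S)/T
ln(30.50/29.98) = 0.017196; /T ⇒ 0.034392
y = r + u − ln(F/S)/T = 0.0491 + 0.0056 − 0.034392 = 0.020308
y = 2.03%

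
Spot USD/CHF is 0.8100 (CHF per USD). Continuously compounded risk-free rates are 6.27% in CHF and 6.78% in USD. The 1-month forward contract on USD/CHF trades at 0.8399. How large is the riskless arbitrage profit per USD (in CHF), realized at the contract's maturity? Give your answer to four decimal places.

0.0302 per USD (in CHF)

Fair forward: F* = S·e^(carry·T), with carry = (r_CHF − r_USD) = 0.0627 − 0.0678 = -0.0051
F* = 0.8100 · e^(-0.0051 × 1/12) = 0.8100 · e^-0.000425 = 0.8100 × 0.999575 = 0.8097
Market 0.8399 > fair 0.8097: forward overpriced → cash-and-carry (buy spot, short the forward).
At maturity, profit = |F_mkt − F*| = |0.8399 − 0.8097| = 0.0302 per USD (in CHF)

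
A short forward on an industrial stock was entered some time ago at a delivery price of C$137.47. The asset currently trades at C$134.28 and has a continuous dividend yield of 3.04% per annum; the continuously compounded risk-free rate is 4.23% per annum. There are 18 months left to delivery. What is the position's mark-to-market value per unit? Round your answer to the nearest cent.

C$0.72

Current fair forward for the remaining 18 months: F = S·e^((r − q)·T), (r − q) = 0.0423 − 0.0304 = 0.0119
F = 134.28 · e^(0.0119 × 18/12) = 134.28 × 1.018010 = 136.6984
Value of long forward = (F − K)·e^(−rT) = (136.6984 − 137.47) · e^(−0.0423·18/12)
= -0.7716 × 0.938521 = -0.72
Short position value = −(long value) = C$0.72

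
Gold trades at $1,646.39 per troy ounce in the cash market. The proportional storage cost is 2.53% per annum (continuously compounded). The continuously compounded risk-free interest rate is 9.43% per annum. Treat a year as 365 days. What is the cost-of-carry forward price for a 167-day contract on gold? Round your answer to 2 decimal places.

Net carry = r + u − y = 0.0943 + 0.0253 − 0.0000 = 0.1196
F = S·e^((r+u−y)T) = 1646.39 · e^(0.1196 × 167/365) = 1646.39 · e^0.05472110
= 1646.39 × 1.05624599 = $1,738.99 per troy ounce

$1,738.99 per troy ounce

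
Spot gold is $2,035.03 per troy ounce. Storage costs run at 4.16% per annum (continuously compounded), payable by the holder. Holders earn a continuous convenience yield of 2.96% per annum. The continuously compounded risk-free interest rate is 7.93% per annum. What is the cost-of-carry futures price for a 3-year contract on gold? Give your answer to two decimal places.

$2,676.23 per troy ounce

Net carry = r + u − y = 0.0793 + 0.0416 − 0.0296 = 0.0913
F = S·e^((r+u−y)T) = 2035.03 · e^(0.0913 × 3) = 2035.03 · e^0.27390000
= 2035.03 × 1.31508329 = $2,676.23 per troy ounce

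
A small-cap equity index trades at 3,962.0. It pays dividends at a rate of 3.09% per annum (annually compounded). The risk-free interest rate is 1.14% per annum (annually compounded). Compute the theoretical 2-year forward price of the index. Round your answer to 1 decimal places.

3,813.5

F = S · (1+r)^T / (1+q)^T
= 3962.0 × 1.022930 / 1.062755 = 3962.0 × 0.962527
F = 3,813.5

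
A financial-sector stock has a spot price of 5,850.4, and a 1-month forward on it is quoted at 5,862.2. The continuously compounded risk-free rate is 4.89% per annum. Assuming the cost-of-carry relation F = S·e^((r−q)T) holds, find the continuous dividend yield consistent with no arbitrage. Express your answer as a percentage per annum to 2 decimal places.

From F = S·e^((r−q)T): (r − q) = ln(F/S)/T
ln(5862.2/5850.4) = ln(1.002017) = 0.002015
(r − q) = 0.002015 / (1/12) = 0.024180
q = r − ln(F/S)/T = 0.0489 − 0.024180 = 0.024720
q = 2.47%

2.47%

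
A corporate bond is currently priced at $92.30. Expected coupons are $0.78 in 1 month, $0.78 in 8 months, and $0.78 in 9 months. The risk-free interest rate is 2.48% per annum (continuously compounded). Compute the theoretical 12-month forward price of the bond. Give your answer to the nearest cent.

$92.25

PV(coupons) I = 0.78·e^(−0.0248·1/12) + 0.78·e^(−0.0248·8/12) + 0.78·e^(−0.0248·9/12)
I = 0.7784 + 0.7672 + 0.7656 = 2.3112
F = (S − I)·e^(rT) = (92.30 − 2.3112) · e^(0.0248·12/12)
= 89.9888 · e^0.024800 = 89.9888 × 1.025110 = $92.25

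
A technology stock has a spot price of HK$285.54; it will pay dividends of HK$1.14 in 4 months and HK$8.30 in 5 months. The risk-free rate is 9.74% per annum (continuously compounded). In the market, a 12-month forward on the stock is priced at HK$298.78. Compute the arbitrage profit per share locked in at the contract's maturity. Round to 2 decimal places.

PV(dividends) I = 1.14·e^(−0.0974·4/12) + 8.30·e^(−0.0974·5/12) = 9.0735
Fair forward F* = (S − I)·e^(rT) = (285.54 − 9.0735)·e^0.097400 = 276.4665 × 1.102301 = 304.7493
Market HK$298.78 < fair 304.7493: forward underpriced → reverse cash-and-carry (short the stock, invest proceeds at r, pay the dividends, go long the forward).
Profit at T = |F_mkt − F*| = |298.78 − 304.7493| = HK$5.97 per share

HK$5.97 per share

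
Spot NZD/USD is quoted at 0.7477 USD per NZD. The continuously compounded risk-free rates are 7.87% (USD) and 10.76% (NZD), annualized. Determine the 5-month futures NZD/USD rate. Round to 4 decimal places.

F = S·e^((r_USD − r_NZD)T) = 0.7477 · e^((0.0787 − 0.1076) × 5/12)
= 0.7477 · e^-0.012042 = 0.7477 × 0.988030
F = 0.7388 USD per NZD

0.7388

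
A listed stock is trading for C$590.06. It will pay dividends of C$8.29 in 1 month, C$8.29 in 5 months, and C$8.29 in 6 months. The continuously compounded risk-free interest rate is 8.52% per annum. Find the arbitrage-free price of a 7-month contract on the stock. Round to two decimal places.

C$594.72

PV(dividends) I = 8.29·e^(−0.0852·1/12) + 8.29·e^(−0.0852·5/12) + 8.29·e^(−0.0852·6/12)
I = 8.2313 + 8.0009 + 7.9443 = 24.1765
F = (S − I)·e^(rT) = (590.06 − 24.1765) · e^(0.0852·7/12)
= 565.8835 · e^0.049700 = 565.8835 × 1.050956 = C$594.72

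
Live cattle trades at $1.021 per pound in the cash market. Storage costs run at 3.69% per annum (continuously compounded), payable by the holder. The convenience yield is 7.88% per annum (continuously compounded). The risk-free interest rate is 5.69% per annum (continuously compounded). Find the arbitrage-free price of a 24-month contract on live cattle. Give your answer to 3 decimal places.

$1.052 per pound

Net carry = r + u − y = 0.0569 + 0.0369 − 0.0788 = 0.0150
F = S·e^((r+u−y)T) = 1.021 · e^(0.0150 × 24/12) = 1.021 · e^0.030000
= 1.021 × 1.030455 = $1.052 per pound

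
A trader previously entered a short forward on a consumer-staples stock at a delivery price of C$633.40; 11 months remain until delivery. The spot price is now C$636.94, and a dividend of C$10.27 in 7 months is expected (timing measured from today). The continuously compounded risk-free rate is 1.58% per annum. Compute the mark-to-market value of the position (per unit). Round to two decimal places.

-C$2.47

PV(remaining dividends) I = 10.27·e^(−0.0158·7/12) = 10.1758
Current forward F = (S − I)·e^(rT) = (636.94 − 10.1758)·e^(0.0158·11/12) = 626.7642 × 1.014589 = 635.9081
Value (long) = (F − K)·e^(−rT) = (635.9081 − 633.40) × 0.985621 = 2.4720
Short position value = −(long value) = -C$2.47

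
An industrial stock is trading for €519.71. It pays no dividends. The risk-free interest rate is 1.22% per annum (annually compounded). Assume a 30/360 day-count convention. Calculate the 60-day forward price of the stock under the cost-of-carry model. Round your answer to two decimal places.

€520.76

F = S · (1+r)^T
= 519.71 × 1.002023
F = €520.76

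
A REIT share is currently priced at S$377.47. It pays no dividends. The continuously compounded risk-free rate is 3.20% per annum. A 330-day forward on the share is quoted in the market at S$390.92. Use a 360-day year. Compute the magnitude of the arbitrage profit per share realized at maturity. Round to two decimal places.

S$2.21 per share

Fair forward: F* = S·e^(carry·T), with carry = r = 0.0320
F* = 377.47 · e^(0.0320 × 330/360) = 377.47 · e^0.029333 = 377.47 × 1.029767 = S$388.7061
Market S$390.92 > fair S$388.7061: forward overpriced → cash-and-carry (buy spot, short the forward).
At maturity, profit = |F_mkt − F*| = |390.92 − 388.7061| = S$2.21 per share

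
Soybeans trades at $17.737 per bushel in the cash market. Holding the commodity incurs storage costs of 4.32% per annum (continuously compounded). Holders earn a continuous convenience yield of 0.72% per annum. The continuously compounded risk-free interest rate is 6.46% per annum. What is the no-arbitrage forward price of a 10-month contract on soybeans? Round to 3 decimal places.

Net carry = r + u − y = 0.0646 + 0.0432 − 0.0072 = 0.1006
F = S·e^((r+u−y)T) = 17.737 · e^(0.1006 × 10/12) = 17.737 · e^0.083833
= 17.737 × 1.087447 = $19.288 per bushel

$19.288 per bushel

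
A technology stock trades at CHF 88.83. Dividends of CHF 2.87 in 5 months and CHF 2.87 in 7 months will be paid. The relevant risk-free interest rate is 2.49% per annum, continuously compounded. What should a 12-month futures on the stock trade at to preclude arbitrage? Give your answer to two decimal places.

CHF 85.26

PV(dividends) I = 2.87·e^(−0.0249·5/12) + 2.87·e^(−0.0249·7/12)
I = 2.8404 + 2.8286 = 5.6690
F = (S − I)·e^(rT) = (88.83 − 5.6690) · e^(0.0249·12/12)
= 83.1610 · e^0.024900 = 83.1610 × 1.025213 = CHF 85.26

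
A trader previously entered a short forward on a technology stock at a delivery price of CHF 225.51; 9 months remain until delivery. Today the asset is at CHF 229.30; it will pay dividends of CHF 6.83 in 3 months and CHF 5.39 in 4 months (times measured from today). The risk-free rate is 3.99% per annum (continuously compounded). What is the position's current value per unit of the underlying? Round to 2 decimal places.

CHF 1.64

PV(remaining dividends) I = 6.83·e^(−0.0399·3/12) + 5.39·e^(−0.0399·4/12) = 12.0810
Current forward F = (S − I)·e^(rT) = (229.30 − 12.0810)·e^(0.0399·9/12) = 217.2190 × 1.030377 = 223.8175
Value (long) = (F − K)·e^(−rT) = (223.8175 − 225.51) × 0.970518 = -1.6426
Short position value = −(long value) = CHF 1.64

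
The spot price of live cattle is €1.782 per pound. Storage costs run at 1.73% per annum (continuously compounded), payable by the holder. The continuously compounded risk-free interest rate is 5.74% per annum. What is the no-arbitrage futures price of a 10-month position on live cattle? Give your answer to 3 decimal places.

Net carry = r + u − y = 0.0574 + 0.0173 − 0.0000 = 0.0747
F = S·e^((r+u−y)T) = 1.782 · e^(0.0747 × 10/12) = 1.782 · e^0.062250
= 1.782 × 1.064228 = €1.896 per pound

€1.896 per pound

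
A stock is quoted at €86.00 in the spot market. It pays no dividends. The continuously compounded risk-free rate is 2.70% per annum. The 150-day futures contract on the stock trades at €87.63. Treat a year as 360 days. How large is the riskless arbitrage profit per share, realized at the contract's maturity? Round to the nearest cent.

€0.66 per share

Fair futures: F* = S·e^(carry·T), with carry = r = 0.0270
F* = 86.00 · e^(0.0270 × 150/360) = 86.00 · e^0.011250 = 86.00 × 1.011314 = €86.9730
Market €87.63 > fair €86.9730: forward overpriced → cash-and-carry (buy spot, short the forward).
At maturity, profit = |F_mkt − F*| = |87.63 − 86.9730| = €0.66 per share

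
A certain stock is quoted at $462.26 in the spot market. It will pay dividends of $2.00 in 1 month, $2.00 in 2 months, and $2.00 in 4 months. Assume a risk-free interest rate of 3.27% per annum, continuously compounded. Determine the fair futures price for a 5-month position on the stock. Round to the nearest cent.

$462.56

PV(dividends) I = 2.00·e^(−0.0327·1/12) + 2.00·e^(−0.0327·2/12) + 2.00·e^(−0.0327·4/12)
I = 1.9946 + 1.9891 + 1.9783 = 5.9620
F = (S − I)·e^(rT) = (462.26 − 5.9620) · e^(0.0327·5/12)
= 456.2980 · e^0.013625 = 456.2980 × 1.013718 = $462.56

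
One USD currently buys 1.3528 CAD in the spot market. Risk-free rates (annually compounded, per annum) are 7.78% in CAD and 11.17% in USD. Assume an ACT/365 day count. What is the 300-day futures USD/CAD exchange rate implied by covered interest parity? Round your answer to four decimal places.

1.3188

By covered interest parity, F = S · (1+r_CAD)^T / (1+r_USD)^T
= 1.3528 × 1.063515 / 1.090933 = 1.3528 × 0.974867
F = 1.3188 CAD per USD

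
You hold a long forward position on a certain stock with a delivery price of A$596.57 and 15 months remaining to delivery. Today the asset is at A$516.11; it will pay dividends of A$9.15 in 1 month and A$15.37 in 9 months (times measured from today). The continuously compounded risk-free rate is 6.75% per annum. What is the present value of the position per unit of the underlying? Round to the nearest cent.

-A$55.90

PV(remaining dividends) I = 9.15·e^(−0.0675·1/12) + 15.37·e^(−0.0675·9/12) = 23.7099
Current forward F = (S − I)·e^(rT) = (516.11 − 23.7099)·e^(0.0675·15/12) = 492.4001 × 1.088037 = 535.7495
Value (long) = (F − K)·e^(−rT) = (535.7495 − 596.57) × 0.919087 = -55.8993
Value = -A$55.90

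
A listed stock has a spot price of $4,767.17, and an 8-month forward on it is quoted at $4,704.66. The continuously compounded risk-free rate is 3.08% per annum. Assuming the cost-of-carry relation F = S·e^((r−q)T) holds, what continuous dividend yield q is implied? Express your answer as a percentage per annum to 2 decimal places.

From F = S·e^((r−q)T): (r − q) = ln(F/S)/T
ln(4704.66/4767.17) = ln(0.986887) = -0.013200
(r − q) = -0.013200 / (8/12) = -0.019800
q = r − ln(F/S)/T = 0.0308 + 0.019800 = 0.050600
q = 5.06%

5.06%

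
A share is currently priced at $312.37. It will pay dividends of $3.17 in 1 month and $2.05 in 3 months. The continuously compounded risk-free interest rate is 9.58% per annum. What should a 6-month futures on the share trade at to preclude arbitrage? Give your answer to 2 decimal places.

PV(dividends) I = 3.17·e^(−0.0958·1/12) + 2.05·e^(−0.0958·3/12)
I = 3.1448 + 2.0015 = 5.1463
F = (S − I)·e^(rT) = (312.37 − 5.1463) · e^(0.0958·6/12)
= 307.2237 · e^0.047900 = 307.2237 × 1.049066 = $322.30

$322.30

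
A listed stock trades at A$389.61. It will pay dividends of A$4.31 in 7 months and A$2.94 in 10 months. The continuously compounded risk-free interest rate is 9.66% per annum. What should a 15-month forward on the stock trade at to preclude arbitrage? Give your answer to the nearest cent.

PV(dividends) I = 4.31·e^(−0.0966·7/12) + 2.94·e^(−0.0966·10/12)
I = 4.0738 + 2.7126 = 6.7864
F = (S − I)·e^(rT) = (389.61 − 6.7864) · e^(0.0966·15/12)
= 382.8236 · e^0.120750 = 382.8236 × 1.128343 = A$431.96

A$431.96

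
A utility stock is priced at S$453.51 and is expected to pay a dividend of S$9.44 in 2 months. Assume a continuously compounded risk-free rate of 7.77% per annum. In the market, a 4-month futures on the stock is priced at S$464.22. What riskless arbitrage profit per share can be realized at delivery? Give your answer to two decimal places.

PV(dividends) I = 9.44·e^(−0.0777·2/12) = 9.3185
Fair futures F* = (S − I)·e^(rT) = (453.51 − 9.3185)·e^0.025900 = 444.1915 × 1.026238 = 455.8462
Market S$464.22 > fair 455.8462: forward overpriced → cash-and-carry (borrow at r, buy the stock and collect the dividends, short the forward).
Profit at T = |F_mkt − F*| = |464.22 − 455.8462| = S$8.37 per share

S$8.37 per share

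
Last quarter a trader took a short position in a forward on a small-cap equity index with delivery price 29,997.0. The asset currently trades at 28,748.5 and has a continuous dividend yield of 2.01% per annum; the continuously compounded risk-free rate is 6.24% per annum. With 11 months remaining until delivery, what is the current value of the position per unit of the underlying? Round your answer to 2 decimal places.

Current fair forward for the remaining 11 months: F = S·e^((r − q)·T), (r − q) = 0.0624 − 0.0201 = 0.0423
F = 28748.5 · e^(0.0423 × 11/12) = 28748.5 × 1.03953656 = 29885.1168
Value of long forward = (F − K)·e^(−rT) = (29885.1168 − 29997.0) · e^(−0.0624·11/12)
= -111.8832 × 0.94440517 = -105.66
Short position value = −(long value) = 105.66

105.66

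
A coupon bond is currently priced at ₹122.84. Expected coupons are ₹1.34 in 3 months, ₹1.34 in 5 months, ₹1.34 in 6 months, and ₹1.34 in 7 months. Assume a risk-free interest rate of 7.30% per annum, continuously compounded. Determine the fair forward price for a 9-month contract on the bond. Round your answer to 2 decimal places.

₹124.27

PV(coupons) I = 1.34·e^(−0.0730·3/12) + 1.34·e^(−0.0730·5/12) + 1.34·e^(−0.0730·6/12) + 1.34·e^(−0.0730·7/12)
I = 1.3158 + 1.2999 + 1.2920 + 1.2841 = 5.1918
F = (S − I)·e^(rT) = (122.84 − 5.1918) · e^(0.0730·9/12)
= 117.6482 · e^0.054750 = 117.6482 × 1.056277 = ₹124.27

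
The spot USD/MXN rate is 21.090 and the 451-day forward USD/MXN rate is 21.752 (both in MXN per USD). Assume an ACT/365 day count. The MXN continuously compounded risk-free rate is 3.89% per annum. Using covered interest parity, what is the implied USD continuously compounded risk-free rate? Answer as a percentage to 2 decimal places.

F = S·e^((r_MXN − r_USD)T) ⇒ r_USD = r_MXN − ln(F/S)/T
ln(21.752/21.090) = 0.030907; /(451/365) = 0.025013
r_USD = 0.0389 − 0.025013 = 0.013887
r_USD = 1.39%

1.39%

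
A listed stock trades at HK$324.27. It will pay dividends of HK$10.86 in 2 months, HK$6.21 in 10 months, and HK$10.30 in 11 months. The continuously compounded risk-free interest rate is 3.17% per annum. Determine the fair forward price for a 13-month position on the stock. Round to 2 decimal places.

HK$307.81

PV(dividends) I = 10.86·e^(−0.0317·2/12) + 6.21·e^(−0.0317·10/12) + 10.30·e^(−0.0317·11/12)
I = 10.8028 + 6.0481 + 10.0050 = 26.8559
F = (S − I)·e^(rT) = (324.27 − 26.8559) · e^(0.0317·13/12)
= 297.4141 · e^0.034342 = 297.4141 × 1.034938 = HK$307.81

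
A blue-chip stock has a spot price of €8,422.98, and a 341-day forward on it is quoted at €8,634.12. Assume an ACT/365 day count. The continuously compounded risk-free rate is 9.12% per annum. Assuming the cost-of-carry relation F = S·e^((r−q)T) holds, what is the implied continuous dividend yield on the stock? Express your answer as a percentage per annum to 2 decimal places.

From F = S·e^((r−q)T): (r − q) = ln(F/S)/T
ln(8634.12/8422.98) = ln(1.025067) = 0.024758
(r − q) = 0.024758 / (341/365) = 0.026500
q = r − ln(F/S)/T = 0.0912 − 0.026500 = 0.064700
q = 6.47%

6.47%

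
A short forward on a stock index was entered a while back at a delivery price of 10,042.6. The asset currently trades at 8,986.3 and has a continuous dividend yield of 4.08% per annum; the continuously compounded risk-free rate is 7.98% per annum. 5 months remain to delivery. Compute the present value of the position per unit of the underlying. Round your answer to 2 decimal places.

879.35

Current fair forward for the remaining 5 months: F = S·e^((r − q)·T), (r − q) = 0.0798 − 0.0408 = 0.0390
F = 8986.3 · e^(0.0390 × 5/12) = 8986.3 × 1.01638275 = 9133.5203
Value of long forward = (F − K)·e^(−rT) = (9133.5203 − 10042.6) · e^(−0.0798·5/12)
= -909.0797 × 0.96729671 = -879.35
Short position value = −(long value) = 879.35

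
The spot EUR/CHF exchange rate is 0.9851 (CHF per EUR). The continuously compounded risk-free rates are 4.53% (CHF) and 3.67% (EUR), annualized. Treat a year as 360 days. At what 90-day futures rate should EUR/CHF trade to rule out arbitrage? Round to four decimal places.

0.9872

F = S·e^((r_CHF − r_EUR)T) = 0.9851 · e^((0.0453 − 0.0367) × 90/360)
= 0.9851 · e^0.002150 = 0.9851 × 1.002152
F = 0.9872 CHF per EUR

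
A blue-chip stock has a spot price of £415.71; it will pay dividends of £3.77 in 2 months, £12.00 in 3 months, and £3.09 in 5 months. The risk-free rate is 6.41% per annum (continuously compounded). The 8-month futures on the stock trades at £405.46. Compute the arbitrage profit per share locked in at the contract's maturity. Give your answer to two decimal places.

PV(dividends) I = 3.77·e^(−0.0641·2/12) + 12.00·e^(−0.0641·3/12) + 3.09·e^(−0.0641·5/12) = 18.5477
Fair futures F* = (S − I)·e^(rT) = (415.71 − 18.5477)·e^0.042733 = 397.1623 × 1.043659 = 414.5020
Market £405.46 < fair 414.5020: forward underpriced → reverse cash-and-carry (short the stock, invest proceeds at r, pay the dividends, go long the forward).
Profit at T = |F_mkt − F*| = |405.46 − 414.5020| = £9.04 per share

£9.04 per share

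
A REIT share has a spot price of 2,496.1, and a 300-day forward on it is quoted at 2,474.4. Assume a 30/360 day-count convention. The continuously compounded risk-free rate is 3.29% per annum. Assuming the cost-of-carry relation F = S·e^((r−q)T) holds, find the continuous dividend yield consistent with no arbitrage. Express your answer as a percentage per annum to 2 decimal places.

From F = S·e^((r−q)T): (r − q) = ln(F/S)/T
ln(2474.4/2496.1) = ln(0.991306) = -0.008732
(r − q) = -0.008732 / (300/360) = -0.010478
q = r − ln(F/S)/T = 0.0329 + 0.010478 = 0.043378
q = 4.34%

4.34%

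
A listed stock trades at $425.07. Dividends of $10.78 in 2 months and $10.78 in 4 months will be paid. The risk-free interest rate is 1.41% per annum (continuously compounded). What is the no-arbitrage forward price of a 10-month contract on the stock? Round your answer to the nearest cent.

$408.36

PV(dividends) I = 10.78·e^(−0.0141·2/12) + 10.78·e^(−0.0141·4/12)
I = 10.7547 + 10.7295 = 21.4842
F = (S − I)·e^(rT) = (425.07 − 21.4842) · e^(0.0141·10/12)
= 403.5858 · e^0.011750 = 403.5858 × 1.011819 = $408.36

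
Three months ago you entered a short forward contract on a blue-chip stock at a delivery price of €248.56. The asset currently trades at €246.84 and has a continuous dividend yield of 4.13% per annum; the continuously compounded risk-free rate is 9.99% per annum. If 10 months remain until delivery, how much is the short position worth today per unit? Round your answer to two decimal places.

-€9.78

Current fair forward for the remaining 10 months: F = S·e^((r − q)·T), (r − q) = 0.0999 − 0.0413 = 0.0586
F = 246.84 · e^(0.0586 × 10/12) = 246.84 × 1.050045 = 259.1931
Value of long forward = (F − K)·e^(−rT) = (259.1931 − 248.56) · e^(−0.0999·10/12)
= 10.6331 × 0.920121 = 9.78
Short position value = −(long value) = -€9.78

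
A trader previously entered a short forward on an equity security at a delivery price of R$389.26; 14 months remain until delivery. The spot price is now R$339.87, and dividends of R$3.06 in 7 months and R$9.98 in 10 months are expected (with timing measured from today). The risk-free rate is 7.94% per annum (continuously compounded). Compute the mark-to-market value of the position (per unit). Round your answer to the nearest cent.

R$27.21

PV(remaining dividends) I = 3.06·e^(−0.0794·7/12) + 9.98·e^(−0.0794·10/12) = 12.2625
Current forward F = (S − I)·e^(rT) = (339.87 − 12.2625)·e^(0.0794·14/12) = 327.6075 × 1.097059 = 359.4048
Value (long) = (F − K)·e^(−rT) = (359.4048 − 389.26) × 0.911528 = -27.2139
Short position value = −(long value) = R$27.21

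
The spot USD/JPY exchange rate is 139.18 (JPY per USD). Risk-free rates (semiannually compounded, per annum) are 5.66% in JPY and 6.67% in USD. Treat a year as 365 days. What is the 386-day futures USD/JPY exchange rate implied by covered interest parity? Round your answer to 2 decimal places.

137.75

By covered interest parity, F = S · (1+r_JPY/2)^(2T) / (1+r_USD/2)^(2T)
= 139.18 × 1.060802 / 1.071851 = 139.18 × 0.989692
F = 137.75 JPY per USD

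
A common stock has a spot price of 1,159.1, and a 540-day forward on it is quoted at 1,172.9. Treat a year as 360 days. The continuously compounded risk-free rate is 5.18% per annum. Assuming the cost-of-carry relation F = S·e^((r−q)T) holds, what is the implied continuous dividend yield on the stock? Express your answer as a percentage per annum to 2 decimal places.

4.39%

From F = S·e^((r−q)T): (r − q) = ln(F/S)/T
ln(1172.9/1159.1) = ln(1.011906) = 0.011836
(r − q) = 0.011836 / (540/360) = 0.007891
q = r − ln(F/S)/T = 0.0518 − 0.007891 = 0.043909
q = 4.39%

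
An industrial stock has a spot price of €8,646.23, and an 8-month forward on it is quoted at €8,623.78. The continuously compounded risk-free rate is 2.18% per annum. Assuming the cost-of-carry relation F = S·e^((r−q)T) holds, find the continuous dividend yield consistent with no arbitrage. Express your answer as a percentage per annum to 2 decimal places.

2.57%

From F = S·e^((r−q)T): (r − q) = ln(F/S)/T
ln(8623.78/8646.23) = ln(0.997403) = -0.002600
(r − q) = -0.002600 / (8/12) = -0.003900
q = r − ln(F/S)/T = 0.0218 + 0.003900 = 0.025700
q = 2.57%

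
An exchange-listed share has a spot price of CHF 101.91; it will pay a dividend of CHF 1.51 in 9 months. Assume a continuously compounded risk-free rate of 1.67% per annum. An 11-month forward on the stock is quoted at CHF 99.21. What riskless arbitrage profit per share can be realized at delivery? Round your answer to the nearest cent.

PV(dividends) I = 1.51·e^(−0.0167·9/12) = 1.4912
Fair forward F* = (S − I)·e^(rT) = (101.91 − 1.4912)·e^0.015308 = 100.4188 × 1.015426 = 101.9679
Market CHF 99.21 < fair 101.9679: forward underpriced → reverse cash-and-carry (short the stock, invest proceeds at r, pay the dividends, go long the forward).
Profit at T = |F_mkt − F*| = |99.21 − 101.9679| = CHF 2.76 per share

CHF 2.76 per share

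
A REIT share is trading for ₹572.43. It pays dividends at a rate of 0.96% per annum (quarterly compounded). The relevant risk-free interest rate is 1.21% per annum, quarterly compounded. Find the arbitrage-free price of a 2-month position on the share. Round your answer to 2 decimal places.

F = S · (1+r/4)^(4T) / (1+q/4)^(4T)
= 572.43 × 1.002016 / 1.001599 = 572.43 × 1.000416
F = ₹572.67

₹572.67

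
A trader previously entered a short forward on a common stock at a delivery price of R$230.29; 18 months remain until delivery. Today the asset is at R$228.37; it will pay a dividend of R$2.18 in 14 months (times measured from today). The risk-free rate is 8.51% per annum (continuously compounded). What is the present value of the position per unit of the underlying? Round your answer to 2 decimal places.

-R$23.70

PV(remaining dividends) I = 2.18·e^(−0.0851·14/12) = 1.9740
Current forward F = (S − I)·e^(rT) = (228.37 − 1.9740)·e^(0.0851·18/12) = 226.3960 × 1.136155 = 257.2209
Value (long) = (F − K)·e^(−rT) = (257.2209 − 230.29) × 0.880161 = 23.7035
Short position value = −(long value) = -R$23.70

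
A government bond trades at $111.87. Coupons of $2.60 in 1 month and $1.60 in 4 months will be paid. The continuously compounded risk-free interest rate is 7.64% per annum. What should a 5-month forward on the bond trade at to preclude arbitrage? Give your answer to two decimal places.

PV(coupons) I = 2.60·e^(−0.0764·1/12) + 1.60·e^(−0.0764·4/12)
I = 2.5835 + 1.5598 = 4.1433
F = (S − I)·e^(rT) = (111.87 − 4.1433) · e^(0.0764·5/12)
= 107.7267 · e^0.031833 = 107.7267 × 1.032345 = $111.21

$111.21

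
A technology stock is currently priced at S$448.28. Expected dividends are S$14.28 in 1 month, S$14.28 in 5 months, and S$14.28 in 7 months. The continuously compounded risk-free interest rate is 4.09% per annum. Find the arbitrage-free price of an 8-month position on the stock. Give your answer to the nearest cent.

S$417.29

PV(dividends) I = 14.28·e^(−0.0409·1/12) + 14.28·e^(−0.0409·5/12) + 14.28·e^(−0.0409·7/12)
I = 14.2314 + 14.0387 + 13.9433 = 42.2134
F = (S − I)·e^(rT) = (448.28 − 42.2134) · e^(0.0409·8/12)
= 406.0666 · e^0.027267 = 406.0666 × 1.027642 = S$417.29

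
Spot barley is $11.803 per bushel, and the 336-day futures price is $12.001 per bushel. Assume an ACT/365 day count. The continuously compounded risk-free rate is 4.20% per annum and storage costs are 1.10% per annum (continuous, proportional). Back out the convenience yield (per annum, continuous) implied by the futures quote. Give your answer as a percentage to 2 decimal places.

3.49%

F = S·e^((r+u−y)T) ⇒ (r+u−y) = ln(F/S)/T
ln(12.001/11.803) = 0.016636; /T ⇒ 0.018072
y = r + u − ln(F/S)/T = 0.0420 + 0.0110 − 0.018072 = 0.034928
y = 3.49%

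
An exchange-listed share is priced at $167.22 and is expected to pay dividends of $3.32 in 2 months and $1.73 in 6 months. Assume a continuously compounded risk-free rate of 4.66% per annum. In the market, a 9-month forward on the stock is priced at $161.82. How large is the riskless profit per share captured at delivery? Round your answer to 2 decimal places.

PV(dividends) I = 3.32·e^(−0.0466·2/12) + 1.73·e^(−0.0466·6/12) = 4.9845
Fair forward F* = (S − I)·e^(rT) = (167.22 − 4.9845)·e^0.034950 = 162.2355 × 1.035568 = 168.0059
Market $161.82 < fair 168.0059: forward underpriced → reverse cash-and-carry (short the stock, invest proceeds at r, pay the dividends, go long the forward).
Profit at T = |F_mkt − F*| = |161.82 − 168.0059| = $6.19 per share

$6.19 per share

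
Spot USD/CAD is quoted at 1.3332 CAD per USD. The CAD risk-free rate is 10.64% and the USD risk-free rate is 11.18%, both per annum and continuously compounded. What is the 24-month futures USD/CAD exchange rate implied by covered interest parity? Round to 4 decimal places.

1.3189

F = S·e^((r_CAD − r_USD)T) = 1.3332 · e^((0.1064 − 0.1118) × 24/12)
= 1.3332 · e^-0.010800 = 1.3332 × 0.989258
F = 1.3189 CAD per USD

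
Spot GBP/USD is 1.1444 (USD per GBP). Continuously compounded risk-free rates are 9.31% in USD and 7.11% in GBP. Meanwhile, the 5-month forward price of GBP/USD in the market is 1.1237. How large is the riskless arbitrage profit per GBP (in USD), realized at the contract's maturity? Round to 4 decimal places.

Fair forward: F* = S·e^(carry·T), with carry = (r_USD − r_GBP) = 0.0931 − 0.0711 = 0.0220
F* = 1.1444 · e^(0.0220 × 5/12) = 1.1444 · e^0.009167 = 1.1444 × 1.009209 = 1.1549
Market 1.1237 < fair 1.1549: forward underpriced → reverse cash-and-carry (short spot, go long the forward).
At maturity, profit = |F_mkt − F*| = |1.1237 − 1.1549| = 0.0312 per GBP (in USD)

0.0312 per GBP (in USD)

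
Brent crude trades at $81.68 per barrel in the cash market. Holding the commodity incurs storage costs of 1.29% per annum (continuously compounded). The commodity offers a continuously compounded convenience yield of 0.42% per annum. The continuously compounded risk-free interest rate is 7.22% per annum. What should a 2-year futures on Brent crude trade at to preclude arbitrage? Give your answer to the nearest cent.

Net carry = r + u − y = 0.0722 + 0.0129 − 0.0042 = 0.0809
F = S·e^((r+u−y)T) = 81.68 · e^(0.0809 × 2) = 81.68 · e^0.161800
= 81.68 × 1.175625 = $96.03 per barrel

$96.03 per barrel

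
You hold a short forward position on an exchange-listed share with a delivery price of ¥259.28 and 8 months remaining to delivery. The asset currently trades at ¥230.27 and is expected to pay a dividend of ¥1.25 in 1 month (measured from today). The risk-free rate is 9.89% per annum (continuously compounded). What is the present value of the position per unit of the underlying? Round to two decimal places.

PV(remaining dividends) I = 1.25·e^(−0.0989·1/12) = 1.2397
Current forward F = (S − I)·e^(rT) = (230.27 − 1.2397)·e^(0.0989·8/12) = 229.0303 × 1.068156 = 244.6401
Value (long) = (F − K)·e^(−rT) = (244.6401 − 259.28) × 0.936193 = -13.7058
Short position value = −(long value) = ¥13.71

¥13.71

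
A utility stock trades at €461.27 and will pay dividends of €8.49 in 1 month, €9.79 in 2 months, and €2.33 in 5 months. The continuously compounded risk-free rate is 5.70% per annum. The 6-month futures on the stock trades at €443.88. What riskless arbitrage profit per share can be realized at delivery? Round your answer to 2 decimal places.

PV(dividends) I = 8.49·e^(−0.0570·1/12) + 9.79·e^(−0.0570·2/12) + 2.33·e^(−0.0570·5/12) = 20.4225
Fair futures F* = (S − I)·e^(rT) = (461.27 − 20.4225)·e^0.028500 = 440.8475 × 1.028910 = 453.5924
Market €443.88 < fair 453.5924: forward underpriced → reverse cash-and-carry (short the stock, invest proceeds at r, pay the dividends, go long the forward).
Profit at T = |F_mkt − F*| = |443.88 − 453.5924| = €9.71 per share

€9.71 per share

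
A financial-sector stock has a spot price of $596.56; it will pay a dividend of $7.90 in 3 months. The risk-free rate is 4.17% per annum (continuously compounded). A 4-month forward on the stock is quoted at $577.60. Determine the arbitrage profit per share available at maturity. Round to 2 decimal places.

PV(dividends) I = 7.90·e^(−0.0417·3/12) = 7.8181
Fair forward F* = (S − I)·e^(rT) = (596.56 − 7.8181)·e^0.013900 = 588.7419 × 1.013997 = 596.9825
Market $577.60 < fair 596.9825: forward underpriced → reverse cash-and-carry (short the stock, invest proceeds at r, pay the dividends, go long the forward).
Profit at T = |F_mkt − F*| = |577.60 − 596.9825| = $19.38 per share

$19.38 per share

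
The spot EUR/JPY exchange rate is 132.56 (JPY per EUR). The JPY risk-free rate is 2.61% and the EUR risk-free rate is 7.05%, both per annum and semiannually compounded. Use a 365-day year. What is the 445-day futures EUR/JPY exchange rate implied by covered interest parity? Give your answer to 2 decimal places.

125.74

By covered interest parity, F = S · (1+r_JPY/2)^(2T) / (1+r_EUR/2)^(2T)
= 132.56 × 1.032120 / 1.088142 = 132.56 × 0.948516
F = 125.74 JPY per EUR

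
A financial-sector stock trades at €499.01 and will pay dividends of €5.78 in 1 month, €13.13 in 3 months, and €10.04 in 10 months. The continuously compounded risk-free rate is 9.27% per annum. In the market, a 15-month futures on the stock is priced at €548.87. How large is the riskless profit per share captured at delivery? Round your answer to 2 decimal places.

PV(dividends) I = 5.78·e^(−0.0927·1/12) + 13.13·e^(−0.0927·3/12) + 10.04·e^(−0.0927·10/12) = 27.8583
Fair futures F* = (S − I)·e^(rT) = (499.01 − 27.8583)·e^0.115875 = 471.1517 × 1.122856 = 529.0355
Market €548.87 > fair 529.0355: forward overpriced → cash-and-carry (borrow at r, buy the stock and collect the dividends, short the forward).
Profit at T = |F_mkt − F*| = |548.87 − 529.0355| = €19.83 per share

€19.83 per share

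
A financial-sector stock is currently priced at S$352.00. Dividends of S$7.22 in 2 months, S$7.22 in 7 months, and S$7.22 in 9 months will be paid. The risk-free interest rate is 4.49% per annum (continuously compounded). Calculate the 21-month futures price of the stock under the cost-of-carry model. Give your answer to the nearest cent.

PV(dividends) I = 7.22·e^(−0.0449·2/12) + 7.22·e^(−0.0449·7/12) + 7.22·e^(−0.0449·9/12)
I = 7.1662 + 7.0334 + 6.9809 = 21.1805
F = (S − I)·e^(rT) = (352.00 − 21.1805) · e^(0.0449·21/12)
= 330.8195 · e^0.078575 = 330.8195 × 1.081744 = S$357.86

S$357.86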